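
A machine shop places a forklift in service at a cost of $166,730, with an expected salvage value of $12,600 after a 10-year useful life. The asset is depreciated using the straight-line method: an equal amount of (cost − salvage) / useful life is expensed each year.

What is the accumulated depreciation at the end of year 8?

Depreciable base = $166,730 − $12,600 = $154,130.
Annual expense = $154,130 / 10 = $15,413.
End of year 1: book value $151,317.
End of year 2: book value $135,904.
End of year 3: book value $120,491.
End of year 4: book value $105,078.
End of year 5: book value $89,665.
End of year 6: book value $74,252.
End of year 7: book value $58,839.
End of year 8: book value $43,426.
Accumulated through year 8 = $166,730 − $43,426 = $123,304.

$123,304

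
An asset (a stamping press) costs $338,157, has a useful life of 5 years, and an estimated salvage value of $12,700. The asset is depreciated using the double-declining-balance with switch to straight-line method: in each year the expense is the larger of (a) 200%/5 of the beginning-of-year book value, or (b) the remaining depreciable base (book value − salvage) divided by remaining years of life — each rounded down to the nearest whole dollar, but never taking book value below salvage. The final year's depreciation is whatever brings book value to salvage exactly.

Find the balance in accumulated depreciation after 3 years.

Depreciable base = $338,157 − $12,700 = $325,457.
Year 1: DB = ⌊$338,157 × 200%/5⌋ = $135,262; SL = ⌊$325,457/5⌋ = $65,091 → take DB $135,262. Book value $202,895.
Year 2: DB = ⌊$202,895 × 200%/5⌋ = $81,158; SL = ⌊$190,195/4⌋ = $47,548 → take DB $81,158. Book value $121,737.
Year 3: DB = ⌊$121,737 × 200%/5⌋ = $48,694; SL = ⌊$109,037/3⌋ = $36,345 → take DB $48,694. Book value $73,043.
Accumulated through year 3 = $338,157 − $73,043 = $265,114.

$265,114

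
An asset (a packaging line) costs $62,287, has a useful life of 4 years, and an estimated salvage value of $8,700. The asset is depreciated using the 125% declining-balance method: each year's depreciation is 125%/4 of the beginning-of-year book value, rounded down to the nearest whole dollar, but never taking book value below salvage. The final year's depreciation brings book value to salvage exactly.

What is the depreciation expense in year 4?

$11,541

Depreciable base = $62,287 − $8,700 = $53,587.
Year 1: ⌊$62,287 × 125%/4⌋ = $19,464. Book value $42,823.
Year 2: ⌊$42,823 × 125%/4⌋ = $13,382. Book value $29,441.
Year 3: ⌊$29,441 × 125%/4⌋ = $9,200. Book value $20,241.
Year 4 (final): $20,241 − $8,700 = $11,541. Book value $8,700.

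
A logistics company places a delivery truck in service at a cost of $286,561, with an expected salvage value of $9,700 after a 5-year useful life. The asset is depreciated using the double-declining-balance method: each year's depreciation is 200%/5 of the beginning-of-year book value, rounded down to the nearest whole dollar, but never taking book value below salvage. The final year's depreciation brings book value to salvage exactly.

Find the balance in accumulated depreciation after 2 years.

Depreciable base = $286,561 − $9,700 = $276,861.
Year 1: ⌊$286,561 × 200%/5⌋ = $114,624. Book value $171,937.
Year 2: ⌊$171,937 × 200%/5⌋ = $68,774. Book value $103,163.
Accumulated through year 2 = $286,561 − $103,163 = $183,398.

$183,398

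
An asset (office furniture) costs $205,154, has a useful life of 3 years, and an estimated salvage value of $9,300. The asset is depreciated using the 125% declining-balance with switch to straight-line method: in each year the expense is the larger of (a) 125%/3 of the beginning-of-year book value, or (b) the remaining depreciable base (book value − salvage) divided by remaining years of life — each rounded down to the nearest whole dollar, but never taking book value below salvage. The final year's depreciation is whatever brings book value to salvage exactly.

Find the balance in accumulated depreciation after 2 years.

Depreciable base = $205,154 − $9,300 = $195,854.
Year 1: DB = ⌊$205,154 × 125%/3⌋ = $85,480; SL = ⌊$195,854/3⌋ = $65,284 → take DB $85,480. Book value $119,674.
Year 2: DB = ⌊$119,674 × 125%/3⌋ = $49,864; SL = ⌊$110,374/2⌋ = $55,187 → take SL $55,187. Book value $64,487.
Accumulated through year 2 = $205,154 − $64,487 = $140,667.

$140,667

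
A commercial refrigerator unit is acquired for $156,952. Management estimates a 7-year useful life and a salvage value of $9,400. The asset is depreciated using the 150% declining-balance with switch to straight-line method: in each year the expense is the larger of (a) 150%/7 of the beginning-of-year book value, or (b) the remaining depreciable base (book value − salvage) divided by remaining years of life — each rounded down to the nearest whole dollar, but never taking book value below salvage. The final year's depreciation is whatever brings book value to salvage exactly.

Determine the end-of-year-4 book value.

$59,449

Depreciable base = $156,952 − $9,400 = $147,552.
Year 1: DB = ⌊$156,952 × 150%/7⌋ = $33,632; SL = ⌊$147,552/7⌋ = $21,078 → take DB $33,632. Book value $123,320.
Year 2: DB = ⌊$123,320 × 150%/7⌋ = $26,425; SL = ⌊$113,920/6⌋ = $18,986 → take DB $26,425. Book value $96,895.
Year 3: DB = ⌊$96,895 × 150%/7⌋ = $20,763; SL = ⌊$87,495/5⌋ = $17,499 → take DB $20,763. Book value $76,132.
Year 4: DB = ⌊$76,132 × 150%/7⌋ = $16,314; SL = ⌊$66,732/4⌋ = $16,683 → take SL $16,683. Book value $59,449.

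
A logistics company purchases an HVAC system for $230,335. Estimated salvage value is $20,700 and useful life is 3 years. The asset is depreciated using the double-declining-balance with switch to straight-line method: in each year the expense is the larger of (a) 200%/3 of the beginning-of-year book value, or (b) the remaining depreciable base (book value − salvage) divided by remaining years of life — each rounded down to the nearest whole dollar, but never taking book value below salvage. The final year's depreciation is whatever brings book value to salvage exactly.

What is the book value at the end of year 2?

Depreciable base = $230,335 − $20,700 = $209,635.
Year 1: DB = ⌊$230,335 × 200%/3⌋ = $153,556; SL = ⌊$209,635/3⌋ = $69,878 → take DB $153,556. Book value $76,779.
Year 2: DB = ⌊$76,779 × 200%/3⌋ = $51,186; SL = ⌊$56,079/2⌋ = $28,039 → take DB $51,186. Book value $25,593.

$25,593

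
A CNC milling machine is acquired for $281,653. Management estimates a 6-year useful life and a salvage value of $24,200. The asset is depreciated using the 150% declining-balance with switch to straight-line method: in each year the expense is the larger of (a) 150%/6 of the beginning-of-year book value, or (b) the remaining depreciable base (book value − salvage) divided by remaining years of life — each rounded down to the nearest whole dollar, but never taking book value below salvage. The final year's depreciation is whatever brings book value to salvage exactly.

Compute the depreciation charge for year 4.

Depreciable base = $281,653 − $24,200 = $257,453.
Year 1: DB = ⌊$281,653 × 150%/6⌋ = $70,413; SL = ⌊$257,453/6⌋ = $42,908 → take DB $70,413. Book value $211,240.
Year 2: DB = ⌊$211,240 × 150%/6⌋ = $52,810; SL = ⌊$187,040/5⌋ = $37,408 → take DB $52,810. Book value $158,430.
Year 3: DB = ⌊$158,430 × 150%/6⌋ = $39,607; SL = ⌊$134,230/4⌋ = $33,557 → take DB $39,607. Book value $118,823.
Year 4: DB = ⌊$118,823 × 150%/6⌋ = $29,705; SL = ⌊$94,623/3⌋ = $31,541 → take SL $31,541. Book value $87,282.

$31,541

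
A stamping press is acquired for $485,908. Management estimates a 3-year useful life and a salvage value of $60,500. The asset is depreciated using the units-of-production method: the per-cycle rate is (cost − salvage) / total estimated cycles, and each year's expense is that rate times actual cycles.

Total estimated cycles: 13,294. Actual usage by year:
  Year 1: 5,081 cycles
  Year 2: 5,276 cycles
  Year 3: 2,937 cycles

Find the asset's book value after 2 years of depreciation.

$154,484

Depreciable base = $485,908 − $60,500 = $425,408.
Rate = $425,408 / 13,294 cycles = $32 per cycle.
Year 1: 5,081 × $32 = $162,592. Book value $323,316.
Year 2: 5,276 × $32 = $168,832. Book value $154,484.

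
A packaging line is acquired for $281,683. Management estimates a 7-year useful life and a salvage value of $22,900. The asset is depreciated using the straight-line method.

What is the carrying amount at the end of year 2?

$207,745

Depreciable base = $281,683 − $22,900 = $258,783.
Annual expense = $258,783 / 7 = $36,969.
End of year 1: book value $244,714.
End of year 2: book value $207,745.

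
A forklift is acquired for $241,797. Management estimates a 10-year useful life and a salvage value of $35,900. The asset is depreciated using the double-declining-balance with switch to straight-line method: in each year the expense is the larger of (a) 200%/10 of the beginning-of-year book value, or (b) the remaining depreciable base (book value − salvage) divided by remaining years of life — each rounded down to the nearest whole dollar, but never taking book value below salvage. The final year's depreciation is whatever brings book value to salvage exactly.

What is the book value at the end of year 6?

Depreciable base = $241,797 − $35,900 = $205,897.
Year 1: DB = ⌊$241,797 × 200%/10⌋ = $48,359; SL = ⌊$205,897/10⌋ = $20,589 → take DB $48,359. Book value $193,438.
Year 2: DB = ⌊$193,438 × 200%/10⌋ = $38,687; SL = ⌊$157,538/9⌋ = $17,504 → take DB $38,687. Book value $154,751.
Year 3: DB = ⌊$154,751 × 200%/10⌋ = $30,950; SL = ⌊$118,851/8⌋ = $14,856 → take DB $30,950. Book value $123,801.
Year 4: DB = ⌊$123,801 × 200%/10⌋ = $24,760; SL = ⌊$87,901/7⌋ = $12,557 → take DB $24,760. Book value $99,041.
Year 5: DB = ⌊$99,041 × 200%/10⌋ = $19,808; SL = ⌊$63,141/6⌋ = $10,523 → take DB $19,808. Book value $79,233.
Year 6: DB = ⌊$79,233 × 200%/10⌋ = $15,846; SL = ⌊$43,333/5⌋ = $8,666 → take DB $15,846. Book value $63,387.

$63,387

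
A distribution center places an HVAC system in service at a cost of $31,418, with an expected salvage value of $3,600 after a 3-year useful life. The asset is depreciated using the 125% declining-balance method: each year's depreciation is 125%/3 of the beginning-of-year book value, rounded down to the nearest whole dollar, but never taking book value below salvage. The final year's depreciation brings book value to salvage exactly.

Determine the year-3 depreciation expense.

Depreciable base = $31,418 − $3,600 = $27,818.
Year 1: ⌊$31,418 × 125%/3⌋ = $13,090. Book value $18,328.
Year 2: ⌊$18,328 × 125%/3⌋ = $7,636. Book value $10,692.
Year 3 (final): $10,692 − $3,600 = $7,092. Book value $3,600.

$7,092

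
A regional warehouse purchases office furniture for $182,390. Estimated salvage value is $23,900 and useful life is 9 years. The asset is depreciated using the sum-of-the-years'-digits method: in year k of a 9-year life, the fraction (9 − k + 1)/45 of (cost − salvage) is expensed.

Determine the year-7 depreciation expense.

$10,566

Depreciable base = $182,390 − $23,900 = $158,490.
Sum of the years' digits = 9+8+7+6+5+4+3+2+1 = 45.
Year 1: $158,490 × 9/45 = $31,698. Book value $150,692.
Year 2: $158,490 × 8/45 = $28,176. Book value $122,516.
Year 3: $158,490 × 7/45 = $24,654. Book value $97,862.
Year 4: $158,490 × 6/45 = $21,132. Book value $76,730.
Year 5: $158,490 × 5/45 = $17,610. Book value $59,120.
Year 6: $158,490 × 4/45 = $14,088. Book value $45,032.
Year 7: $158,490 × 3/45 = $10,566. Book value $34,466.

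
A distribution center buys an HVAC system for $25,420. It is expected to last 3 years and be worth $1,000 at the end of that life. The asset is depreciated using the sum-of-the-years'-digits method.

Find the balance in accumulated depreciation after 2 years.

$20,350

Depreciable base = $25,420 − $1,000 = $24,420.
Sum of the years' digits = 3+2+1 = 6.
Year 1: $24,420 × 3/6 = $12,210. Book value $13,210.
Year 2: $24,420 × 2/6 = $8,140. Book value $5,070.
Accumulated through year 2 = $25,420 − $5,070 = $20,350.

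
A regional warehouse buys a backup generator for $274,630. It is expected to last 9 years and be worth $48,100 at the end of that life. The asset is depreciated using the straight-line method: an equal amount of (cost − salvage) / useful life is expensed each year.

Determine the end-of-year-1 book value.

Depreciable base = $274,630 − $48,100 = $226,530.
Annual expense = $226,530 / 9 = $25,170.
End of year 1: book value $249,460.

$249,460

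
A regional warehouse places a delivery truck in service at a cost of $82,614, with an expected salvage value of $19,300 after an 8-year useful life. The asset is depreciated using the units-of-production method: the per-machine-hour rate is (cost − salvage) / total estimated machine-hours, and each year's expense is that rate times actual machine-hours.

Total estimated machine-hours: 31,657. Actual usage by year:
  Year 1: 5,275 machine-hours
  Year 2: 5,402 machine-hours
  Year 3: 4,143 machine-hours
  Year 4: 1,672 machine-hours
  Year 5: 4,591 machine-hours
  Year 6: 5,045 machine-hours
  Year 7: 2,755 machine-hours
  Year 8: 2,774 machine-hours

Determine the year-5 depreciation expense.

Depreciable base = $82,614 − $19,300 = $63,314.
Rate = $63,314 / 31,657 machine-hours = $2 per machine-hour.
Year 1: 5,275 × $2 = $10,550. Book value $72,064.
Year 2: 5,402 × $2 = $10,804. Book value $61,260.
Year 3: 4,143 × $2 = $8,286. Book value $52,974.
Year 4: 1,672 × $2 = $3,344. Book value $49,630.
Year 5: 4,591 × $2 = $9,182. Book value $40,448.

$9,182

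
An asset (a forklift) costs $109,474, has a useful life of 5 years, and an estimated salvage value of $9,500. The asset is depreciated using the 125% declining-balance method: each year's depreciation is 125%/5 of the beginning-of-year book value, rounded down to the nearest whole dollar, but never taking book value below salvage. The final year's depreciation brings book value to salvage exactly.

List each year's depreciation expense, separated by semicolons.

$27,368; $20,526; $15,395; $11,546; $25,139

Depreciable base = $109,474 − $9,500 = $99,974.
Year 1: ⌊$109,474 × 125%/5⌋ = $27,368. Book value $82,106.
Year 2: ⌊$82,106 × 125%/5⌋ = $20,526. Book value $61,580.
Year 3: ⌊$61,580 × 125%/5⌋ = $15,395. Book value $46,185.
Year 4: ⌊$46,185 × 125%/5⌋ = $11,546. Book value $34,639.
Year 5 (final): $34,639 − $9,500 = $25,139. Book value $9,500.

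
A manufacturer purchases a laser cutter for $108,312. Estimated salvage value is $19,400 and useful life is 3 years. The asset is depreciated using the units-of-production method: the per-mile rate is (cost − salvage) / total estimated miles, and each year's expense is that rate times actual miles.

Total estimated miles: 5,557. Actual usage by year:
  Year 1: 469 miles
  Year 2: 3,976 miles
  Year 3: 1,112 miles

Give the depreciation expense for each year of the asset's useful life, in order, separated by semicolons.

Depreciable base = $108,312 − $19,400 = $88,912.
Rate = $88,912 / 5,557 miles = $16 per mile.
Year 1: 469 × $16 = $7,504. Book value $100,808.
Year 2: 3,976 × $16 = $63,616. Book value $37,192.
Year 3: 1,112 × $16 = $17,792. Book value $19,400.

$7,504; $63,616; $17,792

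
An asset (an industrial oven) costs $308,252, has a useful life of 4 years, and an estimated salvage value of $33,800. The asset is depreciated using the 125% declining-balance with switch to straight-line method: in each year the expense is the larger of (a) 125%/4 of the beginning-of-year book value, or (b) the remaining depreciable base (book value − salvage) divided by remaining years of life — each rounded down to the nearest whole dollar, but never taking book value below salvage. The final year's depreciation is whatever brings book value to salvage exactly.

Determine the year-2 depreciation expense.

Depreciable base = $308,252 − $33,800 = $274,452.
Year 1: DB = ⌊$308,252 × 125%/4⌋ = $96,328; SL = ⌊$274,452/4⌋ = $68,613 → take DB $96,328. Book value $211,924.
Year 2: DB = ⌊$211,924 × 125%/4⌋ = $66,226; SL = ⌊$178,124/3⌋ = $59,374 → take DB $66,226. Book value $145,698.

$66,226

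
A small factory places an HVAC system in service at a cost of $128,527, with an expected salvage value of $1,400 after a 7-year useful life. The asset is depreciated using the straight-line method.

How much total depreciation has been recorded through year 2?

Depreciable base = $128,527 − $1,400 = $127,127.
Annual expense = $127,127 / 7 = $18,161.
End of year 1: book value $110,366.
End of year 2: book value $92,205.
Accumulated through year 2 = $128,527 − $92,205 = $36,322.

$36,322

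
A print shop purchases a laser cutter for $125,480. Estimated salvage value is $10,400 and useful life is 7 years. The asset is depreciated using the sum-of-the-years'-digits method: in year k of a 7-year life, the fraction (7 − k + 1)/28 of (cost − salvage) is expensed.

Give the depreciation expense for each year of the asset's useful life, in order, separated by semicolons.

Depreciable base = $125,480 − $10,400 = $115,080.
Sum of the years' digits = 7+6+5+4+3+2+1 = 28.
Year 1: $115,080 × 7/28 = $28,770. Book value $96,710.
Year 2: $115,080 × 6/28 = $24,660. Book value $72,050.
Year 3: $115,080 × 5/28 = $20,550. Book value $51,500.
Year 4: $115,080 × 4/28 = $16,440. Book value $35,060.
Year 5: $115,080 × 3/28 = $12,330. Book value $22,730.
Year 6: $115,080 × 2/28 = $8,220. Book value $14,510.
Year 7: $115,080 × 1/28 = $4,110. Book value $10,400.

$28,770; $24,660; $20,550; $16,440; $12,330; $8,220; $4,110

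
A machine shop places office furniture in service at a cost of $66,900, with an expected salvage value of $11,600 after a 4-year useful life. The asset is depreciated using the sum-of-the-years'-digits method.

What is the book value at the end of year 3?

Depreciable base = $66,900 − $11,600 = $55,300.
Sum of the years' digits = 4+3+2+1 = 10.
Year 1: $55,300 × 4/10 = $22,120. Book value $44,780.
Year 2: $55,300 × 3/10 = $16,590. Book value $28,190.
Year 3: $55,300 × 2/10 = $11,060. Book value $17,130.

$17,130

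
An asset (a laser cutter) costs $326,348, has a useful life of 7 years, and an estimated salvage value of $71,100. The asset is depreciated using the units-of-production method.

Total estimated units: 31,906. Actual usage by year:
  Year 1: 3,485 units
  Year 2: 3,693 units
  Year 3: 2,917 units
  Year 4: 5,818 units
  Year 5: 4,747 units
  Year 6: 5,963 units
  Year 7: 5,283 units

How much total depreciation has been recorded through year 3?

$80,760

Depreciable base = $326,348 − $71,100 = $255,248.
Rate = $255,248 / 31,906 units = $8 per unit.
Year 1: 3,485 × $8 = $27,880. Book value $298,468.
Year 2: 3,693 × $8 = $29,544. Book value $268,924.
Year 3: 2,917 × $8 = $23,336. Book value $245,588.
Accumulated through year 3 = $326,348 − $245,588 = $80,760.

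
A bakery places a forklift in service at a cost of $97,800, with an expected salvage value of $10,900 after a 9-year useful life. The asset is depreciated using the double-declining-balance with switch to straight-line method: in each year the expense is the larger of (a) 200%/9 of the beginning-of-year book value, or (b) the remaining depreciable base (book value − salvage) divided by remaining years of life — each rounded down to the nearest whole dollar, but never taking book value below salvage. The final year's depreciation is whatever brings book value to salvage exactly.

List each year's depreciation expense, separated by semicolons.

$21,733; $16,903; $13,147; $10,226; $7,953; $6,186; $4,811; $3,742; $2,199

Depreciable base = $97,800 − $10,900 = $86,900.
Year 1: DB = ⌊$97,800 × 200%/9⌋ = $21,733; SL = ⌊$86,900/9⌋ = $9,655 → take DB $21,733. Book value $76,067.
Year 2: DB = ⌊$76,067 × 200%/9⌋ = $16,903; SL = ⌊$65,167/8⌋ = $8,145 → take DB $16,903. Book value $59,164.
Year 3: DB = ⌊$59,164 × 200%/9⌋ = $13,147; SL = ⌊$48,264/7⌋ = $6,894 → take DB $13,147. Book value $46,017.
Year 4: DB = ⌊$46,017 × 200%/9⌋ = $10,226; SL = ⌊$35,117/6⌋ = $5,852 → take DB $10,226. Book value $35,791.
Year 5: DB = ⌊$35,791 × 200%/9⌋ = $7,953; SL = ⌊$24,891/5⌋ = $4,978 → take DB $7,953. Book value $27,838.
Year 6: DB = ⌊$27,838 × 200%/9⌋ = $6,186; SL = ⌊$16,938/4⌋ = $4,234 → take DB $6,186. Book value $21,652.
Year 7: DB = ⌊$21,652 × 200%/9⌋ = $4,811; SL = ⌊$10,752/3⌋ = $3,584 → take DB $4,811. Book value $16,841.
Year 8: DB = ⌊$16,841 × 200%/9⌋ = $3,742; SL = ⌊$5,941/2⌋ = $2,970 → take DB $3,742. Book value $13,099.
Year 9 (final): $13,099 − $10,900 = $2,199. Book value $10,900.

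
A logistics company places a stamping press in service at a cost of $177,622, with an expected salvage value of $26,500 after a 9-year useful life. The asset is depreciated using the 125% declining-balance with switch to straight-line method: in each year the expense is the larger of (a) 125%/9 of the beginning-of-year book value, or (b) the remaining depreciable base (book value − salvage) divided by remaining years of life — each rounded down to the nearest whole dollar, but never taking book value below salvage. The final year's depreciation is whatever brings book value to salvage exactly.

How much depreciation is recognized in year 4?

$15,752

Depreciable base = $177,622 − $26,500 = $151,122.
Year 1: DB = ⌊$177,622 × 125%/9⌋ = $24,669; SL = ⌊$151,122/9⌋ = $16,791 → take DB $24,669. Book value $152,953.
Year 2: DB = ⌊$152,953 × 125%/9⌋ = $21,243; SL = ⌊$126,453/8⌋ = $15,806 → take DB $21,243. Book value $131,710.
Year 3: DB = ⌊$131,710 × 125%/9⌋ = $18,293; SL = ⌊$105,210/7⌋ = $15,030 → take DB $18,293. Book value $113,417.
Year 4: DB = ⌊$113,417 × 125%/9⌋ = $15,752; SL = ⌊$86,917/6⌋ = $14,486 → take DB $15,752. Book value $97,665.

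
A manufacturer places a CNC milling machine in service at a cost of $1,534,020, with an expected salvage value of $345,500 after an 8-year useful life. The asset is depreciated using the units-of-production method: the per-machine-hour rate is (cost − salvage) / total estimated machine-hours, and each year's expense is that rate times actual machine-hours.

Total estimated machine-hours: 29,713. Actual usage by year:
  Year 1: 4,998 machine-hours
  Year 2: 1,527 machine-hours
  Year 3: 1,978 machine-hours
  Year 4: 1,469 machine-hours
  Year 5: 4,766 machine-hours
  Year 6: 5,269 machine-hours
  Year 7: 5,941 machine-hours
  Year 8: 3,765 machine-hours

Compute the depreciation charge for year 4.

$58,760

Depreciable base = $1,534,020 − $345,500 = $1,188,520.
Rate = $1,188,520 / 29,713 machine-hours = $40 per machine-hour.
Year 1: 4,998 × $40 = $199,920. Book value $1,334,100.
Year 2: 1,527 × $40 = $61,080. Book value $1,273,020.
Year 3: 1,978 × $40 = $79,120. Book value $1,193,900.
Year 4: 1,469 × $40 = $58,760. Book value $1,135,140.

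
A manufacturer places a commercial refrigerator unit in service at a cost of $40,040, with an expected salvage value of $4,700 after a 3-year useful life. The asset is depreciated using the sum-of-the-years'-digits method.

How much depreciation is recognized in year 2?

Depreciable base = $40,040 − $4,700 = $35,340.
Sum of the years' digits = 3+2+1 = 6.
Year 1: $35,340 × 3/6 = $17,670. Book value $22,370.
Year 2: $35,340 × 2/6 = $11,780. Book value $10,590.

$11,780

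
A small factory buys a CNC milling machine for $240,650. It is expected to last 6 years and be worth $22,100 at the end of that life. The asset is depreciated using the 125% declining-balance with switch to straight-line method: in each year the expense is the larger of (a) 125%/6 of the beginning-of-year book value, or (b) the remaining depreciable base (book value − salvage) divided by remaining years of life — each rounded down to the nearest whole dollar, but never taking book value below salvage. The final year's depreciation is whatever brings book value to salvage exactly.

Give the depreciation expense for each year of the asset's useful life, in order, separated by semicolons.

$50,135; $39,690; $32,181; $32,181; $32,181; $32,182

Depreciable base = $240,650 − $22,100 = $218,550.
Year 1: DB = ⌊$240,650 × 125%/6⌋ = $50,135; SL = ⌊$218,550/6⌋ = $36,425 → take DB $50,135. Book value $190,515.
Year 2: DB = ⌊$190,515 × 125%/6⌋ = $39,690; SL = ⌊$168,415/5⌋ = $33,683 → take DB $39,690. Book value $150,825.
Year 3: DB = ⌊$150,825 × 125%/6⌋ = $31,421; SL = ⌊$128,725/4⌋ = $32,181 → take SL $32,181. Book value $118,644.
Year 4: DB = ⌊$118,644 × 125%/6⌋ = $24,717; SL = ⌊$96,544/3⌋ = $32,181 → take SL $32,181. Book value $86,463.
Year 5: DB = ⌊$86,463 × 125%/6⌋ = $18,013; SL = ⌊$64,363/2⌋ = $32,181 → take SL $32,181. Book value $54,282.
Year 6 (final): $54,282 − $22,100 = $32,182. Book value $22,100.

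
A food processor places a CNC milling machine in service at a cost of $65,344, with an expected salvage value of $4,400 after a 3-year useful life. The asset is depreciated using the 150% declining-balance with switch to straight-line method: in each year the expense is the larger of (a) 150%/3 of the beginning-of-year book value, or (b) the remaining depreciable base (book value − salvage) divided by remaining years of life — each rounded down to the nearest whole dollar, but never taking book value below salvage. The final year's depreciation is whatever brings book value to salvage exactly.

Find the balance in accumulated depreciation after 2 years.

Depreciable base = $65,344 − $4,400 = $60,944.
Year 1: DB = ⌊$65,344 × 150%/3⌋ = $32,672; SL = ⌊$60,944/3⌋ = $20,314 → take DB $32,672. Book value $32,672.
Year 2: DB = ⌊$32,672 × 150%/3⌋ = $16,336; SL = ⌊$28,272/2⌋ = $14,136 → take DB $16,336. Book value $16,336.
Accumulated through year 2 = $65,344 − $16,336 = $49,008.

$49,008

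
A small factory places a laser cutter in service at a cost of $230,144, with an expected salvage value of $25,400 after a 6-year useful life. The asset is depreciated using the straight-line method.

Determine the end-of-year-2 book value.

Depreciable base = $230,144 − $25,400 = $204,744.
Annual expense = $204,744 / 6 = $34,124.
End of year 1: book value $196,020.
End of year 2: book value $161,896.

$161,896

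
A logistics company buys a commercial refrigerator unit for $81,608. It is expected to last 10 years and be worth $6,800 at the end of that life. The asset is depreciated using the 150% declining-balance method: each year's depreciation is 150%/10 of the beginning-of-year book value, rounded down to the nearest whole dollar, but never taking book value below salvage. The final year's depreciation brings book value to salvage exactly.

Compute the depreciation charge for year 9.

Depreciable base = $81,608 − $6,800 = $74,808.
Year 1: ⌊$81,608 × 150%/10⌋ = $12,241. Book value $69,367.
Year 2: ⌊$69,367 × 150%/10⌋ = $10,405. Book value $58,962.
Year 3: ⌊$58,962 × 150%/10⌋ = $8,844. Book value $50,118.
Year 4: ⌊$50,118 × 150%/10⌋ = $7,517. Book value $42,601.
Year 5: ⌊$42,601 × 150%/10⌋ = $6,390. Book value $36,211.
Year 6: ⌊$36,211 × 150%/10⌋ = $5,431. Book value $30,780.
Year 7: ⌊$30,780 × 150%/10⌋ = $4,617. Book value $26,163.
Year 8: ⌊$26,163 × 150%/10⌋ = $3,924. Book value $22,239.
Year 9: ⌊$22,239 × 150%/10⌋ = $3,335. Book value $18,904.

$3,335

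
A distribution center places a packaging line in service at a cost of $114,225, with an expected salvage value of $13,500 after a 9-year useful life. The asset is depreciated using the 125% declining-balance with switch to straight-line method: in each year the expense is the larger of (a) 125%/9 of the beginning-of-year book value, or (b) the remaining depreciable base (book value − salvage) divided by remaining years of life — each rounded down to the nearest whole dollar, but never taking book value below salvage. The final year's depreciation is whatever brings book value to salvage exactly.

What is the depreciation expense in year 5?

Depreciable base = $114,225 − $13,500 = $100,725.
Year 1: DB = ⌊$114,225 × 125%/9⌋ = $15,864; SL = ⌊$100,725/9⌋ = $11,191 → take DB $15,864. Book value $98,361.
Year 2: DB = ⌊$98,361 × 125%/9⌋ = $13,661; SL = ⌊$84,861/8⌋ = $10,607 → take DB $13,661. Book value $84,700.
Year 3: DB = ⌊$84,700 × 125%/9⌋ = $11,763; SL = ⌊$71,200/7⌋ = $10,171 → take DB $11,763. Book value $72,937.
Year 4: DB = ⌊$72,937 × 125%/9⌋ = $10,130; SL = ⌊$59,437/6⌋ = $9,906 → take DB $10,130. Book value $62,807.
Year 5: DB = ⌊$62,807 × 125%/9⌋ = $8,723; SL = ⌊$49,307/5⌋ = $9,861 → take SL $9,861. Book value $52,946.

$9,861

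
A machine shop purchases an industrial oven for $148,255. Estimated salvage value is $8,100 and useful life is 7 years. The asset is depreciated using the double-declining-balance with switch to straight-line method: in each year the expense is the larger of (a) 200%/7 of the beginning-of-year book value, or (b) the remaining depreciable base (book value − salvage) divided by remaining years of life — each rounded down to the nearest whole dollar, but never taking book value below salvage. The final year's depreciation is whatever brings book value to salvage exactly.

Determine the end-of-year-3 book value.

$54,030

Depreciable base = $148,255 − $8,100 = $140,155.
Year 1: DB = ⌊$148,255 × 200%/7⌋ = $42,358; SL = ⌊$140,155/7⌋ = $20,022 → take DB $42,358. Book value $105,897.
Year 2: DB = ⌊$105,897 × 200%/7⌋ = $30,256; SL = ⌊$97,797/6⌋ = $16,299 → take DB $30,256. Book value $75,641.
Year 3: DB = ⌊$75,641 × 200%/7⌋ = $21,611; SL = ⌊$67,541/5⌋ = $13,508 → take DB $21,611. Book value $54,030.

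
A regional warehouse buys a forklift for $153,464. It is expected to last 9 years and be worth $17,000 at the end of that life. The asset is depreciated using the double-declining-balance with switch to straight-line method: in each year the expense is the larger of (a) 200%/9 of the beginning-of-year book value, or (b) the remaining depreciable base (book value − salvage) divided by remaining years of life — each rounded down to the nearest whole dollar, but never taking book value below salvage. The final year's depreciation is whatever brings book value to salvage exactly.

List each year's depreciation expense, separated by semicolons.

Depreciable base = $153,464 − $17,000 = $136,464.
Year 1: DB = ⌊$153,464 × 200%/9⌋ = $34,103; SL = ⌊$136,464/9⌋ = $15,162 → take DB $34,103. Book value $119,361.
Year 2: DB = ⌊$119,361 × 200%/9⌋ = $26,524; SL = ⌊$102,361/8⌋ = $12,795 → take DB $26,524. Book value $92,837.
Year 3: DB = ⌊$92,837 × 200%/9⌋ = $20,630; SL = ⌊$75,837/7⌋ = $10,833 → take DB $20,630. Book value $72,207.
Year 4: DB = ⌊$72,207 × 200%/9⌋ = $16,046; SL = ⌊$55,207/6⌋ = $9,201 → take DB $16,046. Book value $56,161.
Year 5: DB = ⌊$56,161 × 200%/9⌋ = $12,480; SL = ⌊$39,161/5⌋ = $7,832 → take DB $12,480. Book value $43,681.
Year 6: DB = ⌊$43,681 × 200%/9⌋ = $9,706; SL = ⌊$26,681/4⌋ = $6,670 → take DB $9,706. Book value $33,975.
Year 7: DB = ⌊$33,975 × 200%/9⌋ = $7,550; SL = ⌊$16,975/3⌋ = $5,658 → take DB $7,550. Book value $26,425.
Year 8: DB = ⌊$26,425 × 200%/9⌋ = $5,872; SL = ⌊$9,425/2⌋ = $4,712 → take DB $5,872. Book value $20,553.
Year 9 (final): $20,553 − $17,000 = $3,553. Book value $17,000.

$34,103; $26,524; $20,630; $16,046; $12,480; $9,706; $7,550; $5,872; $3,553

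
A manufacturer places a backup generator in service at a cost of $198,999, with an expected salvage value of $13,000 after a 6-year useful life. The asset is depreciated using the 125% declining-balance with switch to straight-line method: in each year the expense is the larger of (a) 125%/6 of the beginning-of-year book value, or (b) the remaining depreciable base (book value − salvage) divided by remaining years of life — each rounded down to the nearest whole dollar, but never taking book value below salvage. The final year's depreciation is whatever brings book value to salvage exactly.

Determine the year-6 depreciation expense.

Depreciable base = $198,999 − $13,000 = $185,999.
Year 1: DB = ⌊$198,999 × 125%/6⌋ = $41,458; SL = ⌊$185,999/6⌋ = $30,999 → take DB $41,458. Book value $157,541.
Year 2: DB = ⌊$157,541 × 125%/6⌋ = $32,821; SL = ⌊$144,541/5⌋ = $28,908 → take DB $32,821. Book value $124,720.
Year 3: DB = ⌊$124,720 × 125%/6⌋ = $25,983; SL = ⌊$111,720/4⌋ = $27,930 → take SL $27,930. Book value $96,790.
Year 4: DB = ⌊$96,790 × 125%/6⌋ = $20,164; SL = ⌊$83,790/3⌋ = $27,930 → take SL $27,930. Book value $68,860.
Year 5: DB = ⌊$68,860 × 125%/6⌋ = $14,345; SL = ⌊$55,860/2⌋ = $27,930 → take SL $27,930. Book value $40,930.
Year 6 (final): $40,930 − $13,000 = $27,930. Book value $13,000.

$27,930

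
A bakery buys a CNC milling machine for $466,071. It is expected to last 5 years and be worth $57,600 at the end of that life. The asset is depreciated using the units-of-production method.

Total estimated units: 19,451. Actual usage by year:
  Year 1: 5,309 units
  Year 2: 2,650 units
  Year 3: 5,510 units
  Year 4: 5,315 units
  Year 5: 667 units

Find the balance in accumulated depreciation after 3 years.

Depreciable base = $466,071 − $57,600 = $408,471.
Rate = $408,471 / 19,451 units = $21 per unit.
Year 1: 5,309 × $21 = $111,489. Book value $354,582.
Year 2: 2,650 × $21 = $55,650. Book value $298,932.
Year 3: 5,510 × $21 = $115,710. Book value $183,222.
Accumulated through year 3 = $466,071 − $183,222 = $282,849.

$282,849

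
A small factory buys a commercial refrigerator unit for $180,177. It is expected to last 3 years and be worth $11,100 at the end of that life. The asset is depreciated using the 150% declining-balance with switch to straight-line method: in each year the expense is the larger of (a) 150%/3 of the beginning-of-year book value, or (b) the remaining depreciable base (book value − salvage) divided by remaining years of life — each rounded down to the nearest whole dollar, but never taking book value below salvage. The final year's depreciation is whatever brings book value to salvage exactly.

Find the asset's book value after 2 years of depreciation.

$45,045

Depreciable base = $180,177 − $11,100 = $169,077.
Year 1: DB = ⌊$180,177 × 150%/3⌋ = $90,088; SL = ⌊$169,077/3⌋ = $56,359 → take DB $90,088. Book value $90,089.
Year 2: DB = ⌊$90,089 × 150%/3⌋ = $45,044; SL = ⌊$78,989/2⌋ = $39,494 → take DB $45,044. Book value $45,045.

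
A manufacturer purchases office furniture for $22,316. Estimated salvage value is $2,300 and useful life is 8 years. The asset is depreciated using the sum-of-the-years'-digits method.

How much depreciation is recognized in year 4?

$2,780

Depreciable base = $22,316 − $2,300 = $20,016.
Sum of the years' digits = 8+7+6+5+4+3+2+1 = 36.
Year 1: $20,016 × 8/36 = $4,448. Book value $17,868.
Year 2: $20,016 × 7/36 = $3,892. Book value $13,976.
Year 3: $20,016 × 6/36 = $3,336. Book value $10,640.
Year 4: $20,016 × 5/36 = $2,780. Book value $7,860.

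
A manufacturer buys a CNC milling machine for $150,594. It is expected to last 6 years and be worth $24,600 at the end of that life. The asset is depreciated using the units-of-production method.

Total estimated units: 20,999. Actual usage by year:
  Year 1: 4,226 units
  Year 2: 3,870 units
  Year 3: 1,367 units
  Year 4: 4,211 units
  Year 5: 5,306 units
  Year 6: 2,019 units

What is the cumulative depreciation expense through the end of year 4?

$82,044

Depreciable base = $150,594 − $24,600 = $125,994.
Rate = $125,994 / 20,999 units = $6 per unit.
Year 1: 4,226 × $6 = $25,356. Book value $125,238.
Year 2: 3,870 × $6 = $23,220. Book value $102,018.
Year 3: 1,367 × $6 = $8,202. Book value $93,816.
Year 4: 4,211 × $6 = $25,266. Book value $68,550.
Accumulated through year 4 = $150,594 − $68,550 = $82,044.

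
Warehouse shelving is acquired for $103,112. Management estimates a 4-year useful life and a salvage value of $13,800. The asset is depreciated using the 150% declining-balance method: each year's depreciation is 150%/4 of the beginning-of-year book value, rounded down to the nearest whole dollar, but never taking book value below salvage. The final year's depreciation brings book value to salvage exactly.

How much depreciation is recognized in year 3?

$15,104

Depreciable base = $103,112 − $13,800 = $89,312.
Year 1: ⌊$103,112 × 150%/4⌋ = $38,667. Book value $64,445.
Year 2: ⌊$64,445 × 150%/4⌋ = $24,166. Book value $40,279.
Year 3: ⌊$40,279 × 150%/4⌋ = $15,104. Book value $25,175.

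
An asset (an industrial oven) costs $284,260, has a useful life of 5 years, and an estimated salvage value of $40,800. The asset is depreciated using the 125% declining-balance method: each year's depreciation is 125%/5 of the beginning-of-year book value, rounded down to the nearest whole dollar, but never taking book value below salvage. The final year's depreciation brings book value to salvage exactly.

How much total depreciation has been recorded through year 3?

Depreciable base = $284,260 − $40,800 = $243,460.
Year 1: ⌊$284,260 × 125%/5⌋ = $71,065. Book value $213,195.
Year 2: ⌊$213,195 × 125%/5⌋ = $53,298. Book value $159,897.
Year 3: ⌊$159,897 × 125%/5⌋ = $39,974. Book value $119,923.
Accumulated through year 3 = $284,260 − $119,923 = $164,337.

$164,337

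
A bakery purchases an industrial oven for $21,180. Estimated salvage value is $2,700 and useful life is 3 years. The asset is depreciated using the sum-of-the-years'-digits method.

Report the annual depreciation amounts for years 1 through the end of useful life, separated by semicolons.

Depreciable base = $21,180 − $2,700 = $18,480.
Sum of the years' digits = 3+2+1 = 6.
Year 1: $18,480 × 3/6 = $9,240. Book value $11,940.
Year 2: $18,480 × 2/6 = $6,160. Book value $5,780.
Year 3: $18,480 × 1/6 = $3,080. Book value $2,700.

$9,240; $6,160; $3,080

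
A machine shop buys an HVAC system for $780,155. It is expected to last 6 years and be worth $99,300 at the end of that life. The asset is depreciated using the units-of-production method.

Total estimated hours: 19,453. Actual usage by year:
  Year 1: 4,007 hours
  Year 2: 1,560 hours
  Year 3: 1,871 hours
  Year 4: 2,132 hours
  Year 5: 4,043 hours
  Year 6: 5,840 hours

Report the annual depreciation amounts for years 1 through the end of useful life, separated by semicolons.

$140,245; $54,600; $65,485; $74,620; $141,505; $204,400

Depreciable base = $780,155 − $99,300 = $680,855.
Rate = $680,855 / 19,453 hours = $35 per hour.
Year 1: 4,007 × $35 = $140,245. Book value $639,910.
Year 2: 1,560 × $35 = $54,600. Book value $585,310.
Year 3: 1,871 × $35 = $65,485. Book value $519,825.
Year 4: 2,132 × $35 = $74,620. Book value $445,205.
Year 5: 4,043 × $35 = $141,505. Book value $303,700.
Year 6: 5,840 × $35 = $204,400. Book value $99,300.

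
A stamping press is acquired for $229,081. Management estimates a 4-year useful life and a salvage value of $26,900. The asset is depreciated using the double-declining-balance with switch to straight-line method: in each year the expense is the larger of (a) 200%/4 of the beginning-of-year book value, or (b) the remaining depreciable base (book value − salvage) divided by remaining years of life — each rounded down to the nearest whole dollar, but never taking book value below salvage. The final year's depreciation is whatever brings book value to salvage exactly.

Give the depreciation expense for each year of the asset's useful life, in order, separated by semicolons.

Depreciable base = $229,081 − $26,900 = $202,181.
Year 1: DB = ⌊$229,081 × 200%/4⌋ = $114,540; SL = ⌊$202,181/4⌋ = $50,545 → take DB $114,540. Book value $114,541.
Year 2: DB = ⌊$114,541 × 200%/4⌋ = $57,270; SL = ⌊$87,641/3⌋ = $29,213 → take DB $57,270. Book value $57,271.
Year 3: DB = ⌊$57,271 × 200%/4⌋ = $28,635; SL = ⌊$30,371/2⌋ = $15,185 → take DB $28,635. Book value $28,636.
Year 4 (final): $28,636 − $26,900 = $1,736. Book value $26,900.

$114,540; $57,270; $28,635; $1,736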